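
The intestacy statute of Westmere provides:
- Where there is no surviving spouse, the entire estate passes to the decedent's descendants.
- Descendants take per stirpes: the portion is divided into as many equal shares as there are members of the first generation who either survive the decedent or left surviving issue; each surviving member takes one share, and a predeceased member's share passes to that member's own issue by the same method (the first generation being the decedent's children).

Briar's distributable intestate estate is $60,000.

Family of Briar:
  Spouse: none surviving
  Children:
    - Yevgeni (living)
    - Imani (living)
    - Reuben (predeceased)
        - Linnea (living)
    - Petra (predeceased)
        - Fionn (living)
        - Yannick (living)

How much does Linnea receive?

The entire $60,000 passes to the descendants.
That amount ($60,000) is divided into 4 shares of $15,000: Yevgeni and Imani each take $15,000; Reuben's $15,000 share passes to Reuben's issue; Petra's $15,000 share passes to Petra's issue.
Reuben's share ($15,000) passes entirely to Linnea.
Petra's share ($15,000) is divided into 2 shares of $7,500: Fionn and Yannick each take $7,500.

Linnea receives $15,000.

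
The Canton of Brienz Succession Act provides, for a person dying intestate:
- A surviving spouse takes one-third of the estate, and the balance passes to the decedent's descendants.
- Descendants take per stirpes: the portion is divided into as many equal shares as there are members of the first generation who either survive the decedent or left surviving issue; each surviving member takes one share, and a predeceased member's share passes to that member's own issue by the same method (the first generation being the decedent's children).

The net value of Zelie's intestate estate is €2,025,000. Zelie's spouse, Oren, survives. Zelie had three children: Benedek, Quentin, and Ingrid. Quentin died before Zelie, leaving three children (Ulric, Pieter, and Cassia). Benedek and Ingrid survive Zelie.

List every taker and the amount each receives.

Oren takes one-third of €2,025,000 = €675,000. The remaining €1,350,000 passes to the descendants.
The descendants' portion (€1,350,000) is divided into 3 shares of €450,000: Benedek and Ingrid each take €450,000; Quentin's €450,000 share passes to Quentin's issue.
Quentin's share (€450,000) is divided into 3 shares of €150,000: Ulric, Pieter, and Cassia each take €150,000.

Oren: €675,000; Benedek: €450,000; Ulric: €150,000; Pieter: €150,000; Cassia: €150,000; Ingrid: €450,000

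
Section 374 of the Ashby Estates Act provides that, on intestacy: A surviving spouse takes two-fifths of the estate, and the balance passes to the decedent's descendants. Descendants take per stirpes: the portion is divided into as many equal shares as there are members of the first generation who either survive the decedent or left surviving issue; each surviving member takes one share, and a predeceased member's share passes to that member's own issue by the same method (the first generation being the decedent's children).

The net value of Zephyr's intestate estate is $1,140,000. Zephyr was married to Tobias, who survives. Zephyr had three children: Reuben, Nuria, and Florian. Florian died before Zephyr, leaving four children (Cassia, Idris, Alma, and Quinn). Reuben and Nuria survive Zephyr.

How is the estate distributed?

Tobias takes two-fifths of $1,140,000 = $456,000. The remaining $684,000 passes to the descendants.
The descendants' portion ($684,000) is divided into 3 shares of $228,000: Reuben and Nuria each take $228,000; Florian's $228,000 share passes to Florian's issue.
Florian's share ($228,000) is divided into 4 shares of $57,000: Cassia, Idris, Alma, and Quinn each take $57,000.

Tobias: $456,000; Reuben: $228,000; Nuria: $228,000; Cassia: $57,000; Idris: $57,000; Alma: $57,000; Quinn: $57,000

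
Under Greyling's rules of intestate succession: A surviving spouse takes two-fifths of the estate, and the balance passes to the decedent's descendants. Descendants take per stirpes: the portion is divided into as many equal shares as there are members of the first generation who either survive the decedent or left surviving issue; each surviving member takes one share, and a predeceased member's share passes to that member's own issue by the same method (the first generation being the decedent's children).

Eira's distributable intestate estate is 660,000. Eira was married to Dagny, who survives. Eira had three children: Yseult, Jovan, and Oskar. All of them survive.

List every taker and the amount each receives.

Dagny takes two-fifths of 660,000 = 264,000. The remaining 396,000 passes to the descendants.
The descendants' portion (396,000) is divided into 3 shares of 132,000: Yseult, Jovan, and Oskar each take 132,000.

Dagny: 264,000; Yseult: 132,000; Jovan: 132,000; Oskar: 132,000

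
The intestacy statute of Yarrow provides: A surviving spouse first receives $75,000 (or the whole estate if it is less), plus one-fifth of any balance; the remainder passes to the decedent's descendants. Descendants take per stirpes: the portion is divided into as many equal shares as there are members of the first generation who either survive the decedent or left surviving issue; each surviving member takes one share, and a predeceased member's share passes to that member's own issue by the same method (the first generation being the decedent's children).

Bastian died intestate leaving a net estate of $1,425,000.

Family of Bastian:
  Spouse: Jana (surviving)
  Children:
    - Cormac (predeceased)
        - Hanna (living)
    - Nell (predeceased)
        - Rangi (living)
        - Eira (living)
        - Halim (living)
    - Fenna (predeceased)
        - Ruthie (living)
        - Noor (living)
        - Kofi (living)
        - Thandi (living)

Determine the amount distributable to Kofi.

Jana first takes $75,000, leaving a balance of $1,350,000. Jana then takes one-fifth of the balance ($270,000), for a total of $345,000. The remaining $1,080,000 passes to the descendants.
The descendants' portion ($1,080,000) is divided into 3 shares of $360,000: Cormac's $360,000 share passes to Cormac's issue; Nell's $360,000 share passes to Nell's issue; Fenna's $360,000 share passes to Fenna's issue.
Cormac's share ($360,000) passes entirely to Hanna.
Nell's share ($360,000) is divided into 3 shares of $120,000: Rangi, Eira, and Halim each take $120,000.
Fenna's share ($360,000) is divided into 4 shares of $90,000: Ruthie, Noor, Kofi, and Thandi each take $90,000.

Kofi receives $90,000.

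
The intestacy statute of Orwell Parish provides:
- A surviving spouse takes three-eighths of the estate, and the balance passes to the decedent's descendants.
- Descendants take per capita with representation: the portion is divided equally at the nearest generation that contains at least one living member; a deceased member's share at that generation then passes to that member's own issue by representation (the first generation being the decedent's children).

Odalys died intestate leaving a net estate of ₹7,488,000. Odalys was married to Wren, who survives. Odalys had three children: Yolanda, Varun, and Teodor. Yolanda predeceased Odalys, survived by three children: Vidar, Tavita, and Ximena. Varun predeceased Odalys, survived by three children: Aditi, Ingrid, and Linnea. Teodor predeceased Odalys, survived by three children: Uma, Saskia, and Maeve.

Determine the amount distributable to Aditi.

Wren takes three-eighths of ₹7,488,000 = ₹2,808,000. The remaining ₹4,680,000 passes to the descendants.
No child survives, so the initial division is made at the grandchildren's generation.
The descendants' portion (₹4,680,000) is divided into 9 shares of ₹520,000: Vidar, Tavita, Ximena, Aditi, Ingrid, Linnea, Uma, Saskia, and Maeve each take ₹520,000.

Aditi receives ₹520,000.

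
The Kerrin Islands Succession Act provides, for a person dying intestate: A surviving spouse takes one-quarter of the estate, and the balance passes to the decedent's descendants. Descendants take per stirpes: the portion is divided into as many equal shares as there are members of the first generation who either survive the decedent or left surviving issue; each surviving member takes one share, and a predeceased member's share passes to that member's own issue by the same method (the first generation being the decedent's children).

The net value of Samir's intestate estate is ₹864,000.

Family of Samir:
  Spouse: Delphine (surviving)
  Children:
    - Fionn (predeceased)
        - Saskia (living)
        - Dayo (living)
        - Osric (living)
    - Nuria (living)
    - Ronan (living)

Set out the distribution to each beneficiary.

Delphine takes one-quarter of ₹864,000 = ₹216,000. The remaining ₹648,000 passes to the descendants.
The descendants' portion (₹648,000) is divided into 3 shares of ₹216,000: Nuria and Ronan each take ₹216,000; Fionn's ₹216,000 share passes to Fionn's issue.
Fionn's share (₹216,000) is divided into 3 shares of ₹72,000: Saskia, Dayo, and Osric each take ₹72,000.

Delphine: ₹216,000; Saskia: ₹72,000; Dayo: ₹72,000; Osric: ₹72,000; Nuria: ₹216,000; Ronan: ₹216,000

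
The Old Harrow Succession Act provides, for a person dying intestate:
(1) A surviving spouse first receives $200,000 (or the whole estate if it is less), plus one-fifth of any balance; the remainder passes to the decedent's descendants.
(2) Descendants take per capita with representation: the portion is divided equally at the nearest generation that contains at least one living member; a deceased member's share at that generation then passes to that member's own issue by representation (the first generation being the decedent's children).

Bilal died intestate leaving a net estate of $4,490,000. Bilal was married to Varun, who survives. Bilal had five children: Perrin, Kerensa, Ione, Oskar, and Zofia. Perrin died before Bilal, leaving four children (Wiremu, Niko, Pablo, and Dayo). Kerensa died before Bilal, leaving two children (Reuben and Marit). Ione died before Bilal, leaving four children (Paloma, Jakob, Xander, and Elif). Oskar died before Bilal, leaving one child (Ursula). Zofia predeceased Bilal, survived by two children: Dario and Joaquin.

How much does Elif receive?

Varun first takes $200,000, leaving a balance of $4,290,000. Varun then takes one-fifth of the balance ($858,000), for a total of $1,058,000. The remaining $3,432,000 passes to the descendants.
No child survives, so the initial division is made at the grandchildren's generation.
The descendants' portion ($3,432,000) is divided into 13 shares of $264,000: Wiremu, Niko, Pablo, Dayo, Reuben, Marit, Paloma, Jakob, Xander, Elif, Ursula, Dario, and Joaquin each take $264,000.

Elif receives $264,000.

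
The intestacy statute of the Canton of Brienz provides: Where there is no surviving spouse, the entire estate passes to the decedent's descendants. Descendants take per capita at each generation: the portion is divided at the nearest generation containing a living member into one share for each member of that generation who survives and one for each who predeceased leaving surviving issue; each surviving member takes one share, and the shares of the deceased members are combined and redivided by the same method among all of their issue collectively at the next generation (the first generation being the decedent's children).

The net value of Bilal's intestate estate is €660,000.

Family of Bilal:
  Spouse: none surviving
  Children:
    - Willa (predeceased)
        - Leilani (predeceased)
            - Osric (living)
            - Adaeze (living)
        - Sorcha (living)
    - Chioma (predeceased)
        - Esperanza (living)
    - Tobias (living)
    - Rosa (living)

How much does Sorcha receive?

The entire €660,000 passes to the descendants.
That amount (€660,000) is divided at the children's generation into 4 shares of €165,000. Tobias and Rosa each take €165,000. The 2 shares of the deceased (Willa and Chioma) are combined into a pool of €330,000.
That pool (€330,000) is divided at the grandchildren's generation into 3 shares of €110,000. Sorcha and Esperanza each take €110,000. The remaining share for the deceased Leilani (€110,000) is carried to the next generation.
That pool (€110,000) is divided at the great-grandchildren's generation equally among Osric and Adaeze: €55,000 each.

Sorcha receives €110,000.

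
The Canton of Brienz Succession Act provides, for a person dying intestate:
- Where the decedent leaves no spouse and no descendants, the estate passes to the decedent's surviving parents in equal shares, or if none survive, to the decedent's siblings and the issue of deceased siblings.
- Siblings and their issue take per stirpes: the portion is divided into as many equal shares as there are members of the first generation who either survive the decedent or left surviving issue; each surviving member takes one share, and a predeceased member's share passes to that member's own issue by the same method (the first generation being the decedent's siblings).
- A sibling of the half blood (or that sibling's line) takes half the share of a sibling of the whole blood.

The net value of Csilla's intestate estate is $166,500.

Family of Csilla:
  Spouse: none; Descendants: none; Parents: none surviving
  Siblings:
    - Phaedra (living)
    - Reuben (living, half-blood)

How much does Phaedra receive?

The entire $166,500 passes to the siblings and their issue.
Counting each half-blood sibling's line as half a unit, there are 3/2 units in $166,500, so one unit is $111,000. Whole-blood lines (Phaedra) take $111,000 each; half-blood lines (Reuben) take $55,500 each.

Phaedra receives $111,000.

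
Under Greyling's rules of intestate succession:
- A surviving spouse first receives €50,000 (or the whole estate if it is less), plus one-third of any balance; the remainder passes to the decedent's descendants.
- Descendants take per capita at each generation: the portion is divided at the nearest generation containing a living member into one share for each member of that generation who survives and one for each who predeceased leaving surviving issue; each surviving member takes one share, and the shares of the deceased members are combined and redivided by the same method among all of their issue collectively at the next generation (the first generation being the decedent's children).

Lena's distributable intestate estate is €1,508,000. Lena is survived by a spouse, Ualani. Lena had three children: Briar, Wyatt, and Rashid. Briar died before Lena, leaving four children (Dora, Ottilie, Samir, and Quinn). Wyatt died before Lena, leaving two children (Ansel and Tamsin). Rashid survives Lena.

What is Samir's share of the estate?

Ualani first takes €50,000, leaving a balance of €1,458,000. Ualani then takes one-third of the balance (€486,000), for a total of €536,000. The remaining €972,000 passes to the descendants.
The descendants' portion (€972,000) is divided at the children's generation into 3 shares of €324,000. Rashid takes €324,000. The 2 shares of the deceased (Briar and Wyatt) are combined into a pool of €648,000.
That pool (€648,000) is divided at the grandchildren's generation equally among Dora, Ottilie, Samir, Quinn, Ansel, and Tamsin: €108,000 each.

Samir receives €108,000.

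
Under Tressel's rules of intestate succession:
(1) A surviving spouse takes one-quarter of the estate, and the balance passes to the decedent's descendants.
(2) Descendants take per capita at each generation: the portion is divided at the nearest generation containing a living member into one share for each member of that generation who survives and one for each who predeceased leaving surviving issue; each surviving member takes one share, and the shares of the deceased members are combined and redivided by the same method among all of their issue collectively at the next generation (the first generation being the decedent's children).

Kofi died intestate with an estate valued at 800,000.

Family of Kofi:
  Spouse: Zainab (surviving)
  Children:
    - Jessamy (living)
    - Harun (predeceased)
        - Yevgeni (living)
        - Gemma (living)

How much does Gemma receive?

Zainab takes one-quarter of 800,000 = 200,000. The remaining 600,000 passes to the descendants.
The descendants' portion (600,000) is divided at the children's generation into 2 shares of 300,000. Jessamy takes 300,000. The remaining share for the deceased Harun (300,000) is carried to the next generation.
That pool (300,000) is divided at the grandchildren's generation equally among Yevgeni and Gemma: 150,000 each.

Gemma receives 150,000.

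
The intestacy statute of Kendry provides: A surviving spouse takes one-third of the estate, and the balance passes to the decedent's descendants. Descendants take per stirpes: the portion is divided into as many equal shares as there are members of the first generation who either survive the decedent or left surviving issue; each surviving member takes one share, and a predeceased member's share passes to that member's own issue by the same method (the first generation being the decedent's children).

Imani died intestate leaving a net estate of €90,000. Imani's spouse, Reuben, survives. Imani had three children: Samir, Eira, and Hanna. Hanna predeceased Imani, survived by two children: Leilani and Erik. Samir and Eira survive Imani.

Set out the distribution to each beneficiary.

Reuben: €30,000; Samir: €20,000; Eira: €20,000; Leilani: €10,000; Erik: €10,000

Reuben takes one-third of €90,000 = €30,000. The remaining €60,000 passes to the descendants.
The descendants' portion (€60,000) is divided into 3 shares of €20,000: Samir and Eira each take €20,000; Hanna's €20,000 share passes to Hanna's issue.
Hanna's share (€20,000) is divided into 2 shares of €10,000: Leilani and Erik each take €10,000.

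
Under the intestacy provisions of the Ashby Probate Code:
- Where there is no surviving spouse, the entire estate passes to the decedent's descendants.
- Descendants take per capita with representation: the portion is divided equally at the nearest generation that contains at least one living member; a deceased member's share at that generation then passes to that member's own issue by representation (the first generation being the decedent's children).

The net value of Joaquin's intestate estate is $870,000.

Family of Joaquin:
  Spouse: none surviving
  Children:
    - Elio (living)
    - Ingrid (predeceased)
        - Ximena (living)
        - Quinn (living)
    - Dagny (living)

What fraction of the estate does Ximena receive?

The entire $870,000 passes to the descendants.
That amount ($870,000) is divided into 3 shares of $290,000: Elio and Dagny each take $290,000; Ingrid's $290,000 share passes to Ingrid's issue.
Ingrid's share ($290,000) is divided into 2 shares of $145,000: Ximena and Quinn each take $145,000.

Ximena receives 1/6 of the estate.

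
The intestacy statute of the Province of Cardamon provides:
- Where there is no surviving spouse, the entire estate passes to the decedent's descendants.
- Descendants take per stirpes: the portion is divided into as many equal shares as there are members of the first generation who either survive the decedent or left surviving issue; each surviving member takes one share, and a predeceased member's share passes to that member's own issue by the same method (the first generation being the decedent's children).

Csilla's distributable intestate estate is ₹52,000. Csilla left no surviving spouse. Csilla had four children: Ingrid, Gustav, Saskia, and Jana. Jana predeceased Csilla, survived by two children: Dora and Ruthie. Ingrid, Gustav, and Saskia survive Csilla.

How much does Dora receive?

The entire ₹52,000 passes to the descendants.
That amount (₹52,000) is divided into 4 shares of ₹13,000: Ingrid, Gustav, and Saskia each take ₹13,000; Jana's ₹13,000 share passes to Jana's issue.
Jana's share (₹13,000) is divided into 2 shares of ₹6,500: Dora and Ruthie each take ₹6,500.

Dora receives ₹6,500.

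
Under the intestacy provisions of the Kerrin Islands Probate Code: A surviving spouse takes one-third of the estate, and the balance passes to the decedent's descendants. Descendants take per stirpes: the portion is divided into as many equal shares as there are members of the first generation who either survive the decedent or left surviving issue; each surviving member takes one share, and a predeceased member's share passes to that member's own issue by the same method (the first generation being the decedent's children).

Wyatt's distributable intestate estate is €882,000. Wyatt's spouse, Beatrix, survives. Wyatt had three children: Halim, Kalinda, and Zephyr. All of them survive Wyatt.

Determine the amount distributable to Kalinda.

Beatrix takes one-third of €882,000 = €294,000. The remaining €588,000 passes to the descendants.
The descendants' portion (€588,000) is divided into 3 shares of €196,000: Halim, Kalinda, and Zephyr each take €196,000.

Kalinda receives €196,000.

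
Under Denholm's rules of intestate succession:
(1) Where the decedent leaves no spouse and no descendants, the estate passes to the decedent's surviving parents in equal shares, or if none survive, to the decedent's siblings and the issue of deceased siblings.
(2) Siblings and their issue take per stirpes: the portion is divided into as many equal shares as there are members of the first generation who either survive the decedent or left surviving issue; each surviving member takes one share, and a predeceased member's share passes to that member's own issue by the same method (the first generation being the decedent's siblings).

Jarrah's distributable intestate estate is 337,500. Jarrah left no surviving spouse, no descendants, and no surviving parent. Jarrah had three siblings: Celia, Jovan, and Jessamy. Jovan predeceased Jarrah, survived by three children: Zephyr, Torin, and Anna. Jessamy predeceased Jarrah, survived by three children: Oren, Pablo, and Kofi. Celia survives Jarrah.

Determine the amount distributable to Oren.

The entire 337,500 passes to the siblings and their issue.
That amount (337,500) is divided into 3 shares of 112,500: Celia takes 112,500; Jovan's 112,500 share passes to Jovan's issue; Jessamy's 112,500 share passes to Jessamy's issue.
Jovan's share (112,500) is divided into 3 shares of 37,500: Zephyr, Torin, and Anna each take 37,500.
Jessamy's share (112,500) is divided into 3 shares of 37,500: Oren, Pablo, and Kofi each take 37,500.

Oren receives 37,500.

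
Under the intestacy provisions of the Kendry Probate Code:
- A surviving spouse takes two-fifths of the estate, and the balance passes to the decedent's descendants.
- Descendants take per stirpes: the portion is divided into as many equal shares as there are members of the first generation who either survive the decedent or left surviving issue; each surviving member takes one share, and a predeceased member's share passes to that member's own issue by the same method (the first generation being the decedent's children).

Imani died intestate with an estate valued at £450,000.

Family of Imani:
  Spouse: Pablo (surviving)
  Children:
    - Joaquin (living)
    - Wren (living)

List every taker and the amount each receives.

Pablo takes two-fifths of £450,000 = £180,000. The remaining £270,000 passes to the descendants.
The descendants' portion (£270,000) is divided into 2 shares of £135,000: Joaquin and Wren each take £135,000.

Pablo: £180,000; Joaquin: £135,000; Wren: £135,000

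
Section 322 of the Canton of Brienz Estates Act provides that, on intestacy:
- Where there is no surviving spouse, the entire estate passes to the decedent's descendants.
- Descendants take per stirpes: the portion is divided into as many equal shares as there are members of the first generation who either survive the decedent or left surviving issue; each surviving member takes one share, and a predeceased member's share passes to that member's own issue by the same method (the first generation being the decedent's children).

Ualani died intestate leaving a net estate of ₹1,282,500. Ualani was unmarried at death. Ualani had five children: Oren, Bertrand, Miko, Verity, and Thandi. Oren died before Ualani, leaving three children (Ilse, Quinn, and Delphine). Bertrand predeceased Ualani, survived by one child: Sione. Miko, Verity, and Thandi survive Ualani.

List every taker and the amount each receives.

The entire ₹1,282,500 passes to the descendants.
That amount (₹1,282,500) is divided into 5 shares of ₹256,500: Miko, Verity, and Thandi each take ₹256,500; Oren's ₹256,500 share passes to Oren's issue; Bertrand's ₹256,500 share passes to Bertrand's issue.
Oren's share (₹256,500) is divided into 3 shares of ₹85,500: Ilse, Quinn, and Delphine each take ₹85,500.
Bertrand's share (₹256,500) passes entirely to Sione.

Ilse: ₹85,500; Quinn: ₹85,500; Delphine: ₹85,500; Sione: ₹256,500; Miko: ₹256,500; Verity: ₹256,500; Thandi: ₹256,500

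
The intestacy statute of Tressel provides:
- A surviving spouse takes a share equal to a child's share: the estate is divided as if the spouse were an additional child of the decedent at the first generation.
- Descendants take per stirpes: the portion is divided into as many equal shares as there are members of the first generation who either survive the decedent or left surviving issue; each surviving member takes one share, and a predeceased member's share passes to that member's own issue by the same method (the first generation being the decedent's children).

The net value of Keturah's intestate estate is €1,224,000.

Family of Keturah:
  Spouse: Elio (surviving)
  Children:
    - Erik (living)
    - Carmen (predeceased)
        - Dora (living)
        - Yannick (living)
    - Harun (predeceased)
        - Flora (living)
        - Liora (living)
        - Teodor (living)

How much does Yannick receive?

The spouse counts as an additional share at the children's level, so there are 4 primary shares of €306,000. Elio takes one such share (€306,000).
The children's combined portion (€918,000) is divided into 3 shares of €306,000: Erik takes €306,000; Carmen's €306,000 share passes to Carmen's issue; Harun's €306,000 share passes to Harun's issue.
Carmen's share (€306,000) is divided into 2 shares of €153,000: Dora and Yannick each take €153,000.
Harun's share (€306,000) is divided into 3 shares of €102,000: Flora, Liora, and Teodor each take €102,000.

Yannick receives €153,000.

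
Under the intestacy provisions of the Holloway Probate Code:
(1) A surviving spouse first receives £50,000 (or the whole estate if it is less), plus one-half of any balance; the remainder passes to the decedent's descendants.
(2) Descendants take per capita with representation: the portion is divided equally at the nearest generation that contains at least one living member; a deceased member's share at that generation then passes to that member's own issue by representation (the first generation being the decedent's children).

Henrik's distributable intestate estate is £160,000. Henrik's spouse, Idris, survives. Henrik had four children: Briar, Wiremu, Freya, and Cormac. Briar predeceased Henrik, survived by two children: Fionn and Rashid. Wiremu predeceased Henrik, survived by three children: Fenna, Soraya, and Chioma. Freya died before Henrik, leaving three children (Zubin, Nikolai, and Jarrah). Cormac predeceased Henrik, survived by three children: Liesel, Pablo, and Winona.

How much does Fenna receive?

Fenna receives £5,000.

Idris first takes £50,000, leaving a balance of £110,000. Idris then takes one-half of the balance (£55,000), for a total of £105,000. The remaining £55,000 passes to the descendants.
No child survives, so the initial division is made at the grandchildren's generation.
The descendants' portion (£55,000) is divided into 11 shares of £5,000: Fionn, Rashid, Fenna, Soraya, Chioma, Zubin, Nikolai, Jarrah, Liesel, Pablo, and Winona each take £5,000.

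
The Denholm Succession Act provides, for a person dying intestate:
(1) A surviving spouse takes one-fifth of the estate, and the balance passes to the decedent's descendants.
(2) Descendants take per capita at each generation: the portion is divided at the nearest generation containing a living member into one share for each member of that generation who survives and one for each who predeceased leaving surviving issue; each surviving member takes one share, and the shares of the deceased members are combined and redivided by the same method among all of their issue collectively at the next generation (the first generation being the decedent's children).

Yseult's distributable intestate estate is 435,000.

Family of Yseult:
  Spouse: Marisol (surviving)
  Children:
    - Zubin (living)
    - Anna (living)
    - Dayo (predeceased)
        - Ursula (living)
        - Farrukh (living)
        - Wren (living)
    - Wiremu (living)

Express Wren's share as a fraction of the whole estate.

Marisol takes one-fifth of 435,000 = 87,000. The remaining 348,000 passes to the descendants.
The descendants' portion (348,000) is divided at the children's generation into 4 shares of 87,000. Zubin, Anna, and Wiremu each take 87,000. The remaining share for the deceased Dayo (87,000) is carried to the next generation.
That pool (87,000) is divided at the grandchildren's generation equally among Ursula, Farrukh, and Wren: 29,000 each.

Wren receives 1/15 of the estate.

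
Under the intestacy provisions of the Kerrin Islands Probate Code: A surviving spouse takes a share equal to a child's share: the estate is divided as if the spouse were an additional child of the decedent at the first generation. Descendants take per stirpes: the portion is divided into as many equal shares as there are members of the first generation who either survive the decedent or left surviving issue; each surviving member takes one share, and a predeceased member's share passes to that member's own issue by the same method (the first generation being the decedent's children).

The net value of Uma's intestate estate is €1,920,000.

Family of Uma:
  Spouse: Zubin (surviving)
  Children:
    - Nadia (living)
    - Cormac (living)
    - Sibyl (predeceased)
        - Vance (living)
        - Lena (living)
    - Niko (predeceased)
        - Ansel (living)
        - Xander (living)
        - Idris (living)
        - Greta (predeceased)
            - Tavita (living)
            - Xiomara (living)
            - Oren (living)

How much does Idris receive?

Idris receives €96,000.

The spouse counts as an additional share at the children's level, so there are 5 primary shares of €384,000. Zubin takes one such share (€384,000).
The children's combined portion (€1,536,000) is divided into 4 shares of €384,000: Nadia and Cormac each take €384,000; Sibyl's €384,000 share passes to Sibyl's issue; Niko's €384,000 share passes to Niko's issue.
Sibyl's share (€384,000) is divided into 2 shares of €192,000: Vance and Lena each take €192,000.
Niko's share (€384,000) is divided into 4 shares of €96,000: Ansel, Xander, and Idris each take €96,000; Greta's €96,000 share passes to Greta's issue.
Greta's share (€96,000) is divided into 3 shares of €32,000: Tavita, Xiomara, and Oren each take €32,000.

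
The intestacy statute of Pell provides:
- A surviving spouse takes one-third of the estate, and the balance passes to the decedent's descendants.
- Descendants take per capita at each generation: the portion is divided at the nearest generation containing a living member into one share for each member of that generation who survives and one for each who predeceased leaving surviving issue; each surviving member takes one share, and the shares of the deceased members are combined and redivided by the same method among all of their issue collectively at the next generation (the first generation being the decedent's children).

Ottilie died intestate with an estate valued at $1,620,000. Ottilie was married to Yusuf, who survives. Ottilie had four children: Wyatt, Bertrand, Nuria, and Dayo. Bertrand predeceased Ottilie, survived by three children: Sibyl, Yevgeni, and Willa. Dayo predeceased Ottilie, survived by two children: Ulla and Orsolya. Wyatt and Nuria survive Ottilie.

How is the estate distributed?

Yusuf takes one-third of $1,620,000 = $540,000. The remaining $1,080,000 passes to the descendants.
The descendants' portion ($1,080,000) is divided at the children's generation into 4 shares of $270,000. Wyatt and Nuria each take $270,000. The 2 shares of the deceased (Bertrand and Dayo) are combined into a pool of $540,000.
That pool ($540,000) is divided at the grandchildren's generation equally among Sibyl, Yevgeni, Willa, Ulla, and Orsolya: $108,000 each.

Yusuf: $540,000; Wyatt: $270,000; Sibyl: $108,000; Yevgeni: $108,000; Willa: $108,000; Nuria: $270,000; Ulla: $108,000; Orsolya: $108,000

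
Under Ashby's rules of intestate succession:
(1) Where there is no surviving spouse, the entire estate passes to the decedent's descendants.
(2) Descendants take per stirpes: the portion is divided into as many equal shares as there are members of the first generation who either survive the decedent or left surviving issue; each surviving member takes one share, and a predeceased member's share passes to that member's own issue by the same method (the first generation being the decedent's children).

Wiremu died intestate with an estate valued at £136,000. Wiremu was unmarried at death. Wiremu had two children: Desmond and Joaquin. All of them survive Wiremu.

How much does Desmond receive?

Desmond receives £68,000.

The entire £136,000 passes to the descendants.
That amount (£136,000) is divided into 2 shares of £68,000: Desmond and Joaquin each take £68,000.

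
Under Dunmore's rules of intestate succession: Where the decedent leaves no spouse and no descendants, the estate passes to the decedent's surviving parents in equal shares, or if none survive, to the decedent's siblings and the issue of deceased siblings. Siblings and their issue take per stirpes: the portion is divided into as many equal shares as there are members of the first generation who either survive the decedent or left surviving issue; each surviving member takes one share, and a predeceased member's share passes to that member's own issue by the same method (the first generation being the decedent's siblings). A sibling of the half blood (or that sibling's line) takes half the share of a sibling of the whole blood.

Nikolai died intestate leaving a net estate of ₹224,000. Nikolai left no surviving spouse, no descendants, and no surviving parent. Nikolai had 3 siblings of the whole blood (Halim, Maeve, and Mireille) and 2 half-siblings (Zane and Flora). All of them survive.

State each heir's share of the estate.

Zane: ₹28,000; Flora: ₹28,000; Halim: ₹56,000; Maeve: ₹56,000; Mireille: ₹56,000

The entire ₹224,000 passes to the siblings and their issue.
Counting each half-blood sibling's line as half a unit, there are 4 units in ₹224,000, so one unit is ₹56,000. Whole-blood lines (Halim, Maeve, and Mireille) take ₹56,000 each; half-blood lines (Zane and Flora) take ₹28,000 each.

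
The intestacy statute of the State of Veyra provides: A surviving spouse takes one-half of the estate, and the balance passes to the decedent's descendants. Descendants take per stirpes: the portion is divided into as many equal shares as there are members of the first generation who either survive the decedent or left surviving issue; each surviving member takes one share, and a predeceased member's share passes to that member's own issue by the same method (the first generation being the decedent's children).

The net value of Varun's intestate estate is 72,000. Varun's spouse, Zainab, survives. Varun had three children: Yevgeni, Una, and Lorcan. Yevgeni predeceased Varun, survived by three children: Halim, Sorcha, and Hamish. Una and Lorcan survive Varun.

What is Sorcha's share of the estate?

Zainab takes one-half of 72,000 = 36,000. The remaining 36,000 passes to the descendants.
The descendants' portion (36,000) is divided into 3 shares of 12,000: Una and Lorcan each take 12,000; Yevgeni's 12,000 share passes to Yevgeni's issue.
Yevgeni's share (12,000) is divided into 3 shares of 4,000: Halim, Sorcha, and Hamish each take 4,000.

Sorcha receives 4,000.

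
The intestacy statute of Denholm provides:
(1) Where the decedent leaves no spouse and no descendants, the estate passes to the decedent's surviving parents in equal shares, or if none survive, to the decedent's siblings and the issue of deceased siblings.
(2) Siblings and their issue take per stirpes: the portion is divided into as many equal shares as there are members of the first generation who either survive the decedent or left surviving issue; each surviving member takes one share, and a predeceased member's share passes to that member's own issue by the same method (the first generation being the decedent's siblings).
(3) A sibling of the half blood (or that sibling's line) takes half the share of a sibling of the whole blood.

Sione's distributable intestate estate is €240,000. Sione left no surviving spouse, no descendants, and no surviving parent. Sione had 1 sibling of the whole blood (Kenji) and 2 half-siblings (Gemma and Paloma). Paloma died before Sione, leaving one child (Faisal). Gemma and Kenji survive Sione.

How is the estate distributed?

Gemma: €60,000; Faisal: €60,000; Kenji: €120,000

The entire €240,000 passes to the siblings and their issue.
Counting each half-blood sibling's line as half a unit, there are 2 units in €240,000, so one unit is €120,000. Whole-blood lines (Kenji) take €120,000 each; half-blood lines (Gemma and Paloma) take €60,000 each.
Paloma's share (€60,000) passes entirely to Faisal.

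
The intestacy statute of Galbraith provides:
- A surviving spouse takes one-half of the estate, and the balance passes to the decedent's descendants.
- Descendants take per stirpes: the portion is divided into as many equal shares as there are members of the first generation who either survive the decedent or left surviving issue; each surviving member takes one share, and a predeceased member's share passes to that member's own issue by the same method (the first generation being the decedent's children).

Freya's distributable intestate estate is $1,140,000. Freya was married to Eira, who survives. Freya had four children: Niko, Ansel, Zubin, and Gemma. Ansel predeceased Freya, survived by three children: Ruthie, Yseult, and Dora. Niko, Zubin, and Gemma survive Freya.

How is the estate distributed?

Eira takes one-half of $1,140,000 = $570,000. The remaining $570,000 passes to the descendants.
The descendants' portion ($570,000) is divided into 4 shares of $142,500: Niko, Zubin, and Gemma each take $142,500; Ansel's $142,500 share passes to Ansel's issue.
Ansel's share ($142,500) is divided into 3 shares of $47,500: Ruthie, Yseult, and Dora each take $47,500.

Eira: $570,000; Niko: $142,500; Ruthie: $47,500; Yseult: $47,500; Dora: $47,500; Zubin: $142,500; Gemma: $142,500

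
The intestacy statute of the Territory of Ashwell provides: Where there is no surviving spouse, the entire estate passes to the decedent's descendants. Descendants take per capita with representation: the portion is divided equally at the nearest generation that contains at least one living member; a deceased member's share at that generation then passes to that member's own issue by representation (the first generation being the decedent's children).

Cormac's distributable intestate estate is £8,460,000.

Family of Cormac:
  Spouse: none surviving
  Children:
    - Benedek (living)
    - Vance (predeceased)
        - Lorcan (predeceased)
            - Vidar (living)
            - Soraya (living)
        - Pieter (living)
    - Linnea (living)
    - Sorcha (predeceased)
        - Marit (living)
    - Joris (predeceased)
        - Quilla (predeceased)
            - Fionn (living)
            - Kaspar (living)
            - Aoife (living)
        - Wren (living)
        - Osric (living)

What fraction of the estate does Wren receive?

The entire £8,460,000 passes to the descendants.
That amount (£8,460,000) is divided into 5 shares of £1,692,000: Benedek and Linnea each take £1,692,000; Vance's £1,692,000 share passes to Vance's issue; Sorcha's £1,692,000 share passes to Sorcha's issue; Joris's £1,692,000 share passes to Joris's issue.
Vance's share (£1,692,000) is divided into 2 shares of £846,000: Pieter takes £846,000; Lorcan's £846,000 share passes to Lorcan's issue.
Lorcan's share (£846,000) is divided into 2 shares of £423,000: Vidar and Soraya each take £423,000.
Sorcha's share (£1,692,000) passes entirely to Marit.
Joris's share (£1,692,000) is divided into 3 shares of £564,000: Wren and Osric each take £564,000; Quilla's £564,000 share passes to Quilla's issue.
Quilla's share (£564,000) is divided into 3 shares of £188,000: Fionn, Kaspar, and Aoife each take £188,000.

Wren receives 1/15 of the estate.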